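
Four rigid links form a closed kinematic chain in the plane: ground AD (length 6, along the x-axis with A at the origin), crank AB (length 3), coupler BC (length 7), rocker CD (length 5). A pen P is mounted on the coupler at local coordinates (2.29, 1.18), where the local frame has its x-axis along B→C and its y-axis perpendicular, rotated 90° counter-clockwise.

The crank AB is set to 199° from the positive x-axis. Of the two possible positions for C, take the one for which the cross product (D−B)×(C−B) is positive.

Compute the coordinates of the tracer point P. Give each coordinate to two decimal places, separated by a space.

-1.86 1.41

A=(0,0), D=(6.00,0)
B = A + 3.00·(cos199°, sin199°) = (-2.8366, -0.9767)
|BD| = 8.8904
circle(B,7.00) ∩ circle(D,5.00): a=5.7950, h=3.9266
  candidates: C₊=(2.4919,3.5628) cross=34.909; C₋=(3.3547,-4.2429) cross=-34.909
  mode + wants cross > 0 → take C=(2.4919,3.5628) (cross=34.909)
ex = (C−B)/|BC| = (0.7612,0.6485); ey = (-0.6485,0.7612)
P = B + 2.29·ex + 1.18·ey = (-1.8586,1.4066)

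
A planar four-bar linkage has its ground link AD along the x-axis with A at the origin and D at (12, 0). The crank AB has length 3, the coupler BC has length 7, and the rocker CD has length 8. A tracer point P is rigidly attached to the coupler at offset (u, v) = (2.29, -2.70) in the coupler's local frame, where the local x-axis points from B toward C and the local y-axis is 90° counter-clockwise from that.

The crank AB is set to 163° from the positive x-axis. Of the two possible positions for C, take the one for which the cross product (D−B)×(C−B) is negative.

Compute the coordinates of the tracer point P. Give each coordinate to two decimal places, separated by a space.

A=(0,0), D=(12.00,0)
B = A + 3.00·(cos163°, sin163°) = (-2.8689, 0.8771)
|BD| = 14.8948
circle(B,7.00) ∩ circle(D,8.00): a=6.9438, h=0.8849
  candidates: C₊=(4.1150,1.3515) cross=13.180; C₋=(4.0108,-0.4151) cross=-13.180
  mode - wants cross < 0 → take C=(4.0108,-0.4151) (cross=-13.180)
ex = (C−B)/|BC| = (0.9828,-0.1846); ey = (0.1846,0.9828)
P = B + 2.29·ex + -2.70·ey = (-1.1167,-2.1992)

-1.12 -2.20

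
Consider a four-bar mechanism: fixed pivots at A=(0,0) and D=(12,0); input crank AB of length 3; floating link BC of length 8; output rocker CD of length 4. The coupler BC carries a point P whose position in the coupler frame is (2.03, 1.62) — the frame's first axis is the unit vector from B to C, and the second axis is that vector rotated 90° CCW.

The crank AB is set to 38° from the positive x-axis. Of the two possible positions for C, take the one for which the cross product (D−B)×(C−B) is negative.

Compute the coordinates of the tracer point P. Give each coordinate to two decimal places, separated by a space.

A=(0,0), D=(12.00,0)
B = A + 3.00·(cos38°, sin38°) = (2.3640, 1.8470)
|BD| = 9.8114
circle(B,8.00) ∩ circle(D,4.00): a=7.3518, h=3.1545
  candidates: C₊=(10.1782,3.5611) cross=30.950; C₋=(8.9906,-2.6351) cross=-30.950
  mode - wants cross < 0 → take C=(8.9906,-2.6351) (cross=-30.950)
ex = (C−B)/|BC| = (0.8283,-0.5603); ey = (0.5603,0.8283)
P = B + 2.03·ex + 1.62·ey = (4.9531,2.0515)

4.95 2.05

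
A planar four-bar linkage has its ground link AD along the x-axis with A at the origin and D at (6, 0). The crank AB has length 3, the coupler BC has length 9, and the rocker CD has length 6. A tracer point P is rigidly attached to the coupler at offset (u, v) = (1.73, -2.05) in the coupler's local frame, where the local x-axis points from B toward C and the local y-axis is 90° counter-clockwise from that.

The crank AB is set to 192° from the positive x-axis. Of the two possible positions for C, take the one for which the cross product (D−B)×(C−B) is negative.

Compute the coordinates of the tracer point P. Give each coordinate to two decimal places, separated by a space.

A=(0,0), D=(6.00,0)
B = A + 3.00·(cos192°, sin192°) = (-2.9344, -0.6237)
|BD| = 8.9562
circle(B,9.00) ∩ circle(D,6.00): a=6.9903, h=5.6688
  candidates: C₊=(3.6441,5.5181) cross=50.771; C₋=(4.4337,-5.7920) cross=-50.771
  mode - wants cross < 0 → take C=(4.4337,-5.7920) (cross=-50.771)
ex = (C−B)/|BC| = (0.8187,-0.5742); ey = (0.5742,0.8187)
P = B + 1.73·ex + -2.05·ey = (-2.6953,-3.2955)

-2.70 -3.30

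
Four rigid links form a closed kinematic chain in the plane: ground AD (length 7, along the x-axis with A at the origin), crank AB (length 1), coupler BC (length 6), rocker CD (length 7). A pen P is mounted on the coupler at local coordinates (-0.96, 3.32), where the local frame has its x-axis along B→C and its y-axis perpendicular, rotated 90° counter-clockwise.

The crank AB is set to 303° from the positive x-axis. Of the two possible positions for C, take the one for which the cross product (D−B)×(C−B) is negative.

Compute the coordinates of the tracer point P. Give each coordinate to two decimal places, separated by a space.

A=(0,0), D=(7.00,0)
B = A + 1.00·(cos303°, sin303°) = (0.5446, -0.8387)
|BD| = 6.5096
circle(B,6.00) ∩ circle(D,7.00): a=2.2563, h=5.5596
  candidates: C₊=(2.0658,4.9653) cross=36.191; C₋=(3.4984,-6.0612) cross=-36.191
  mode - wants cross < 0 → take C=(3.4984,-6.0612) (cross=-36.191)
ex = (C−B)/|BC| = (0.4923,-0.8704); ey = (0.8704,0.4923)
P = B + -0.96·ex + 3.32·ey = (2.9619,1.6314)

2.96 1.63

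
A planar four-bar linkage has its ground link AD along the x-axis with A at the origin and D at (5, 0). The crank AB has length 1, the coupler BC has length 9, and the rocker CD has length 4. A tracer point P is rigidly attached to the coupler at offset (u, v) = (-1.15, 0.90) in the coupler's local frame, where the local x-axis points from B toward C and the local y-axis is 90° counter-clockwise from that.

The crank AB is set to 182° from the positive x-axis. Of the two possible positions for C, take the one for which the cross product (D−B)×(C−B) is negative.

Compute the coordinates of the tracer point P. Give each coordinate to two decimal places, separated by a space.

-1.76 1.21

A=(0,0), D=(5.00,0)
B = A + 1.00·(cos182°, sin182°) = (-0.9994, -0.0349)
|BD| = 5.9995
circle(B,9.00) ∩ circle(D,4.00): a=8.4169, h=3.1869
  candidates: C₊=(7.3988,3.2009) cross=19.120; C₋=(7.4359,-3.1728) cross=-19.120
  mode - wants cross < 0 → take C=(7.4359,-3.1728) (cross=-19.120)
ex = (C−B)/|BC| = (0.9373,-0.3487); ey = (0.3487,0.9373)
P = B + -1.15·ex + 0.90·ey = (-1.7634,1.2096)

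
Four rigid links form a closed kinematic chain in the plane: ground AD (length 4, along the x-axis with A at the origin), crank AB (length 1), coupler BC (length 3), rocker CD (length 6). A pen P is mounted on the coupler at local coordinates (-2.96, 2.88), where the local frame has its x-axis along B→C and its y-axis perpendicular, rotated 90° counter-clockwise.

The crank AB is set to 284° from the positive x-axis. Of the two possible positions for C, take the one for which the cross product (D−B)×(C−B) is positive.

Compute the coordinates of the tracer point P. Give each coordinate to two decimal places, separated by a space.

A=(0,0), D=(4.00,0)
B = A + 1.00·(cos284°, sin284°) = (0.2419, -0.9703)
|BD| = 3.8813
circle(B,3.00) ∩ circle(D,6.00): a=-1.5375, h=2.5760
  candidates: C₊=(-1.8908,1.1396) cross=9.998; C₋=(-0.6028,-3.8489) cross=-9.998
  mode + wants cross > 0 → take C=(-1.8908,1.1396) (cross=9.998)
ex = (C−B)/|BC| = (-0.7109,0.7033); ey = (-0.7033,-0.7109)
P = B + -2.96·ex + 2.88·ey = (0.3207,-5.0994)

0.32 -5.10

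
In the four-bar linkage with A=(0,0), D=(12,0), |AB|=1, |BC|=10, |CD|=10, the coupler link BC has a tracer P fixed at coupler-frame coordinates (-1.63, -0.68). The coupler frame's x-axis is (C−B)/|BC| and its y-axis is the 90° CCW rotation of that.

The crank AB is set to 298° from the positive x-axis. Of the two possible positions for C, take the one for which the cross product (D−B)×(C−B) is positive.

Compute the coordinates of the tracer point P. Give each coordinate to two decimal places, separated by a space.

0.21 -2.63

A=(0,0), D=(12.00,0)
B = A + 1.00·(cos298°, sin298°) = (0.4695, -0.8829)
|BD| = 11.5643
circle(B,10.00) ∩ circle(D,10.00): a=5.7821, h=8.1588
  candidates: C₊=(5.6118,7.6936) cross=94.351; C₋=(6.8577,-8.5765) cross=-94.351
  mode + wants cross > 0 → take C=(5.6118,7.6936) (cross=94.351)
ex = (C−B)/|BC| = (0.5142,0.8577); ey = (-0.8577,0.5142)
P = B + -1.63·ex + -0.68·ey = (0.2145,-2.6306)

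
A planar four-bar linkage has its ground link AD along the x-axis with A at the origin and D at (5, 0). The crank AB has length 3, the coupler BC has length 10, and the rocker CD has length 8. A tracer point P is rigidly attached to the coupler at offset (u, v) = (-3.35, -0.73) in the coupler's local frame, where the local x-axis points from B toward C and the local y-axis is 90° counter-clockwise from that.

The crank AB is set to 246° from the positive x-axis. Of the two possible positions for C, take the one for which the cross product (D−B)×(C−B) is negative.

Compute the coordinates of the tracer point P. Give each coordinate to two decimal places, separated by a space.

A=(0,0), D=(5.00,0)
B = A + 3.00·(cos246°, sin246°) = (-1.2202, -2.7406)
|BD| = 6.7972
circle(B,10.00) ∩ circle(D,8.00): a=6.0468, h=7.9647
  candidates: C₊=(1.1019,6.9860) cross=54.138; C₋=(7.5246,-7.5912) cross=-54.138
  mode - wants cross < 0 → take C=(7.5246,-7.5912) (cross=-54.138)
ex = (C−B)/|BC| = (0.8745,-0.4851); ey = (0.4851,0.8745)
P = B + -3.35·ex + -0.73·ey = (-4.5038,-1.7541)

-4.50 -1.75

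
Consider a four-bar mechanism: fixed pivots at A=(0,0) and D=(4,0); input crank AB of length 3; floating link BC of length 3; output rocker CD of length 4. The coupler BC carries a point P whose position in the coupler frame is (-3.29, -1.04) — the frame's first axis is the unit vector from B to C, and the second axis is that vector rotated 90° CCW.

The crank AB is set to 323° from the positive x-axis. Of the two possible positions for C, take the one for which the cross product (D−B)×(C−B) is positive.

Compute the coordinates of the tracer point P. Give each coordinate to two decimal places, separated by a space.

A=(0,0), D=(4.00,0)
B = A + 3.00·(cos323°, sin323°) = (2.3959, -1.8054)
|BD| = 2.4151
circle(B,3.00) ∩ circle(D,4.00): a=-0.2417, h=2.9903
  candidates: C₊=(0.0000,0.0000) cross=7.222; C₋=(4.4708,-3.9722) cross=-7.222
  mode + wants cross > 0 → take C=(0.0000,0.0000) (cross=7.222)
ex = (C−B)/|BC| = (-0.7986,0.6018); ey = (-0.6018,-0.7986)
P = B + -3.29·ex + -1.04·ey = (5.6493,-2.9548)

5.65 -2.95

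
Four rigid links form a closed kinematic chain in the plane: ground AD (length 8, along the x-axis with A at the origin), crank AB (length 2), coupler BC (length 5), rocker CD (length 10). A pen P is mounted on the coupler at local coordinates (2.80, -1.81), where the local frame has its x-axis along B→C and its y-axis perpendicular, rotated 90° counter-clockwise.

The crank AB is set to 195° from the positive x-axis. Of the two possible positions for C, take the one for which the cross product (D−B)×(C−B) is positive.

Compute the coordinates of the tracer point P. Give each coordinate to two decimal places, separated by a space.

A=(0,0), D=(8.00,0)
B = A + 2.00·(cos195°, sin195°) = (-1.9319, -0.5176)
|BD| = 9.9453
circle(B,5.00) ∩ circle(D,10.00): a=1.2021, h=4.8534
  candidates: C₊=(-0.9840,4.3917) cross=48.268; C₋=(-0.4788,-5.3019) cross=-48.268
  mode + wants cross > 0 → take C=(-0.9840,4.3917) (cross=48.268)
ex = (C−B)/|BC| = (0.1896,0.9819); ey = (-0.9819,0.1896)
P = B + 2.80·ex + -1.81·ey = (0.3761,1.8885)

0.38 1.89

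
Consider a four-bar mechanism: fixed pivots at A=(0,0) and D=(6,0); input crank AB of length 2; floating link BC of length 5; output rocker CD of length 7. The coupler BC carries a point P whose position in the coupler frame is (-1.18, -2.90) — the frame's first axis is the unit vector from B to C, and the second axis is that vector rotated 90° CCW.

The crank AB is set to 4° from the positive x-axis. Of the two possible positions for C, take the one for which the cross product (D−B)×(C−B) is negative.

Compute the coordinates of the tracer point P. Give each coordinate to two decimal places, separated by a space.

-0.55 1.96

A=(0,0), D=(6.00,0)
B = A + 2.00·(cos4°, sin4°) = (1.9951, 0.1395)
|BD| = 4.0073
circle(B,5.00) ∩ circle(D,7.00): a=-0.9909, h=4.9008
  candidates: C₊=(1.1755,5.0719) cross=19.639; C₋=(0.8342,-4.7239) cross=-19.639
  mode - wants cross < 0 → take C=(0.8342,-4.7239) (cross=-19.639)
ex = (C−B)/|BC| = (-0.2322,-0.9727); ey = (0.9727,-0.2322)
P = B + -1.18·ex + -2.90·ey = (-0.5516,1.9606)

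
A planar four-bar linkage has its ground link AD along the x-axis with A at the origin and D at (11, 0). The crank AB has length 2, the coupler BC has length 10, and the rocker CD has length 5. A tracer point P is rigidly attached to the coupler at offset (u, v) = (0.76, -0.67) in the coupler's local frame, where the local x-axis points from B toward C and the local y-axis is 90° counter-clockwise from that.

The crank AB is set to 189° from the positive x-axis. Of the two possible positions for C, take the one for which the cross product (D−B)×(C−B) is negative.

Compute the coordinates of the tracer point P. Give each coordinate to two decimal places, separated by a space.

-1.47 -1.19

A=(0,0), D=(11.00,0)
B = A + 2.00·(cos189°, sin189°) = (-1.9754, -0.3129)
|BD| = 12.9791
circle(B,10.00) ∩ circle(D,5.00): a=9.3788, h=3.4695
  candidates: C₊=(7.3171,3.3817) cross=45.032; C₋=(7.4844,-3.5553) cross=-45.032
  mode - wants cross < 0 → take C=(7.4844,-3.5553) (cross=-45.032)
ex = (C−B)/|BC| = (0.9460,-0.3242); ey = (0.3242,0.9460)
P = B + 0.76·ex + -0.67·ey = (-1.4737,-1.1931)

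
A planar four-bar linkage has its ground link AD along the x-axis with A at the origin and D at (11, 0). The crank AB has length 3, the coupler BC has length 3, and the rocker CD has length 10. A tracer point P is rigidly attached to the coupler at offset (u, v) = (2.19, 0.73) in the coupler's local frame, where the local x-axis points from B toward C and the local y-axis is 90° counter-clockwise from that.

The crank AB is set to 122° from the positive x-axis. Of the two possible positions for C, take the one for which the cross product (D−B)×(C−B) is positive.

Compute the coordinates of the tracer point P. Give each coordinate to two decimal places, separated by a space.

0.53 3.46

A=(0,0), D=(11.00,0)
B = A + 3.00·(cos122°, sin122°) = (-1.5898, 2.5441)
|BD| = 12.8442
circle(B,3.00) ∩ circle(D,10.00): a=2.8797, h=0.8411
  candidates: C₊=(1.3995,2.7982) cross=10.803; C₋=(1.0663,1.1493) cross=-10.803
  mode + wants cross > 0 → take C=(1.3995,2.7982) (cross=10.803)
ex = (C−B)/|BC| = (0.9964,0.0847); ey = (-0.0847,0.9964)
P = B + 2.19·ex + 0.73·ey = (0.5306,3.4570)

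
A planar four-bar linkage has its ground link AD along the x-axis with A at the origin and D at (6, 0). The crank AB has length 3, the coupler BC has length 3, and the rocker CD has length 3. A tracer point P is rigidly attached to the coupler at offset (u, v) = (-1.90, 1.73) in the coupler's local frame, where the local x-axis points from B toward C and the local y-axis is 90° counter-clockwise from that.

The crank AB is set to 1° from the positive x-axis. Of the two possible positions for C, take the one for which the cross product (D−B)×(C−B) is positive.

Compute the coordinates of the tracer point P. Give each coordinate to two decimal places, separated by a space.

0.54 -0.68

A=(0,0), D=(6.00,0)
B = A + 3.00·(cos1°, sin1°) = (2.9995, 0.0524)
|BD| = 3.0009
circle(B,3.00) ∩ circle(D,3.00): a=1.5005, h=2.5978
  candidates: C₊=(4.5451,2.6236) cross=7.796; C₋=(4.4544,-2.5712) cross=-7.796
  mode + wants cross > 0 → take C=(4.5451,2.6236) (cross=7.796)
ex = (C−B)/|BC| = (0.5152,0.8571); ey = (-0.8571,0.5152)
P = B + -1.90·ex + 1.73·ey = (0.5379,-0.6848)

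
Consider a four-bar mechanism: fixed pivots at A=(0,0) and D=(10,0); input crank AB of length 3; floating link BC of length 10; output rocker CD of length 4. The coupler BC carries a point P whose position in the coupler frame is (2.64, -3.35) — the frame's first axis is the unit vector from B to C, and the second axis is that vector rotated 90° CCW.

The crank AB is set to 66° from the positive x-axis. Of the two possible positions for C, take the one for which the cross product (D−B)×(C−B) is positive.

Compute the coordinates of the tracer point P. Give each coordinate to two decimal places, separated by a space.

A=(0,0), D=(10.00,0)
B = A + 3.00·(cos66°, sin66°) = (1.2202, 2.7406)
|BD| = 9.1976
circle(B,10.00) ∩ circle(D,4.00): a=9.1652, h=3.9999
  candidates: C₊=(11.1609,3.8278) cross=36.789; C₋=(8.7772,-3.8085) cross=-36.789
  mode + wants cross > 0 → take C=(11.1609,3.8278) (cross=36.789)
ex = (C−B)/|BC| = (0.9941,0.1087); ey = (-0.1087,0.9941)
P = B + 2.64·ex + -3.35·ey = (4.2088,-0.3025)

4.21 -0.30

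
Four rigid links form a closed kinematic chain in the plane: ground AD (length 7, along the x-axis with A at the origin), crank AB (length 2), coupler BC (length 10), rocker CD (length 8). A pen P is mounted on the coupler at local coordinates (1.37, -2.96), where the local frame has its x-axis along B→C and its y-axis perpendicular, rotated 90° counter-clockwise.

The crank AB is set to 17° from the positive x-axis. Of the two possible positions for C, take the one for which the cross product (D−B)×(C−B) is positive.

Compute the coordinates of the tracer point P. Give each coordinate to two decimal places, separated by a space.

A=(0,0), D=(7.00,0)
B = A + 2.00·(cos17°, sin17°) = (1.9126, 0.5847)
|BD| = 5.1209
circle(B,10.00) ∩ circle(D,8.00): a=6.0755, h=7.9428
  candidates: C₊=(8.8553,7.7819) cross=40.674; C₋=(7.0414,-7.9999) cross=-40.674
  mode + wants cross > 0 → take C=(8.8553,7.7819) (cross=40.674)
ex = (C−B)/|BC| = (0.6943,0.7197); ey = (-0.7197,0.6943)
P = B + 1.37·ex + -2.96·ey = (4.9941,-0.4843)

4.99 -0.48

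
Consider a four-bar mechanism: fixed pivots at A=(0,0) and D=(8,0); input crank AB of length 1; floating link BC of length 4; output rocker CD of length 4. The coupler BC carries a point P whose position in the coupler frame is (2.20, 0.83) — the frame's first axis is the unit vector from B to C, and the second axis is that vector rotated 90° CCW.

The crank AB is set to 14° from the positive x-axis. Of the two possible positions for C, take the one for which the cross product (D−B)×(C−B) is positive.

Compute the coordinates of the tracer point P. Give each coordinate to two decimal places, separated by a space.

A=(0,0), D=(8.00,0)
B = A + 1.00·(cos14°, sin14°) = (0.9703, 0.2419)
|BD| = 7.0339
circle(B,4.00) ∩ circle(D,4.00): a=3.5169, h=1.9056
  candidates: C₊=(4.5507,2.0254) cross=13.403; C₋=(4.4196,-1.7835) cross=-13.403
  mode + wants cross > 0 → take C=(4.5507,2.0254) (cross=13.403)
ex = (C−B)/|BC| = (0.8951,0.4459); ey = (-0.4459,0.8951)
P = B + 2.20·ex + 0.83·ey = (2.5694,1.9658)

2.57 1.97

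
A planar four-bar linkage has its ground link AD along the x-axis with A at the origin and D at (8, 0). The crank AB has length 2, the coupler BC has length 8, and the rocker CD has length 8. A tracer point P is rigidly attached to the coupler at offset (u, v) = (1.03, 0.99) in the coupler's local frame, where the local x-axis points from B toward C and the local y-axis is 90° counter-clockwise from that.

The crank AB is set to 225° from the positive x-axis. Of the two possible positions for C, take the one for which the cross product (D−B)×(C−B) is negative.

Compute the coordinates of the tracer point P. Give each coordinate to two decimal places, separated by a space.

A=(0,0), D=(8.00,0)
B = A + 2.00·(cos225°, sin225°) = (-1.4142, -1.4142)
|BD| = 9.5198
circle(B,8.00) ∩ circle(D,8.00): a=4.7599, h=6.4299
  candidates: C₊=(2.3377,5.6514) cross=61.211; C₋=(4.2481,-7.0656) cross=-61.211
  mode - wants cross < 0 → take C=(4.2481,-7.0656) (cross=-61.211)
ex = (C−B)/|BC| = (0.7078,-0.7064); ey = (0.7064,0.7078)
P = B + 1.03·ex + 0.99·ey = (0.0142,-1.4411)

0.01 -1.44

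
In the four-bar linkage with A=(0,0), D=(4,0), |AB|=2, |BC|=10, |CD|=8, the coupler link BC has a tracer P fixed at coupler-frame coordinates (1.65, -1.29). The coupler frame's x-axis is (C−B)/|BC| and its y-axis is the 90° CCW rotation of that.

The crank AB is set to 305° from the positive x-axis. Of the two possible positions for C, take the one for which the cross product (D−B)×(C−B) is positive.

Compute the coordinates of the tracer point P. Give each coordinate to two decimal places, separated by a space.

A=(0,0), D=(4.00,0)
B = A + 2.00·(cos305°, sin305°) = (1.1472, -1.6383)
|BD| = 3.2898
circle(B,10.00) ∩ circle(D,8.00): a=7.1164, h=7.0255
  candidates: C₊=(3.8197,7.9980) cross=23.112; C₋=(10.8170,-4.1868) cross=-23.112
  mode + wants cross > 0 → take C=(3.8197,7.9980) (cross=23.112)
ex = (C−B)/|BC| = (0.2673,0.9636); ey = (-0.9636,0.2673)
P = B + 1.65·ex + -1.29·ey = (2.8312,-0.3931)

2.83 -0.39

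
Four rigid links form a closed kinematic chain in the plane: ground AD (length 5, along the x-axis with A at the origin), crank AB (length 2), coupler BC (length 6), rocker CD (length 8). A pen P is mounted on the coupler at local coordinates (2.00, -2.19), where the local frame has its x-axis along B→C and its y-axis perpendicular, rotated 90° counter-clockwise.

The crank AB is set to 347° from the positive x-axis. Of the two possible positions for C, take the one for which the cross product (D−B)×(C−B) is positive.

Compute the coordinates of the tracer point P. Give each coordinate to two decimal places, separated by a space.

A=(0,0), D=(5.00,0)
B = A + 2.00·(cos347°, sin347°) = (1.9487, -0.4499)
|BD| = 3.0843
circle(B,6.00) ∩ circle(D,8.00): a=-2.9971, h=5.1978
  candidates: C₊=(-1.7745,4.2552) cross=16.031; C₋=(-0.2581,-6.0293) cross=-16.031
  mode + wants cross > 0 → take C=(-1.7745,4.2552) (cross=16.031)
ex = (C−B)/|BC| = (-0.6205,0.7842); ey = (-0.7842,-0.6205)
P = B + 2.00·ex + -2.19·ey = (2.4250,2.4774)

2.43 2.48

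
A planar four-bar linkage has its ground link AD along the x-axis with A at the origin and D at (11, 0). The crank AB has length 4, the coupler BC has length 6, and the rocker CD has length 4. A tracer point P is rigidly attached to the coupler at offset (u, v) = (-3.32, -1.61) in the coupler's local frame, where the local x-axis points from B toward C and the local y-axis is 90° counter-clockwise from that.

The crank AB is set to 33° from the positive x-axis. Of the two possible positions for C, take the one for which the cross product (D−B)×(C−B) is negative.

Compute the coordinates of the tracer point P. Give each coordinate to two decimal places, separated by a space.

A=(0,0), D=(11.00,0)
B = A + 4.00·(cos33°, sin33°) = (3.3547, 2.1786)
|BD| = 7.9497
circle(B,6.00) ∩ circle(D,4.00): a=5.2327, h=2.9357
  candidates: C₊=(9.1916,3.5679) cross=23.338; C₋=(7.5826,-2.0788) cross=-23.338
  mode - wants cross < 0 → take C=(7.5826,-2.0788) (cross=-23.338)
ex = (C−B)/|BC| = (0.7047,-0.7096); ey = (0.7096,0.7047)
P = B + -3.32·ex + -1.61·ey = (-0.1271,3.3998)

-0.13 3.40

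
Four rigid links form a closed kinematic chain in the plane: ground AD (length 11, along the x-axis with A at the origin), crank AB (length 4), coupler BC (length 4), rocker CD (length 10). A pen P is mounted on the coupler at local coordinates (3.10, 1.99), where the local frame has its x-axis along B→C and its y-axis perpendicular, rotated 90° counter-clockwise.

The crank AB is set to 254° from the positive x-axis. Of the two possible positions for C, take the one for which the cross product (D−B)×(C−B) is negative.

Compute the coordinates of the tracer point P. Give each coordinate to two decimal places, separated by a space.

A=(0,0), D=(11.00,0)
B = A + 4.00·(cos254°, sin254°) = (-1.1025, -3.8450)
|BD| = 12.6987
circle(B,4.00) ∩ circle(D,10.00): a=3.0419, h=2.5975
  candidates: C₊=(1.0101,-0.4484) cross=32.984; C₋=(2.5830,-5.3995) cross=-32.984
  mode - wants cross < 0 → take C=(2.5830,-5.3995) (cross=-32.984)
ex = (C−B)/|BC| = (0.9214,-0.3886); ey = (0.3886,0.9214)
P = B + 3.10·ex + 1.99·ey = (2.5271,-3.2162)

2.53 -3.22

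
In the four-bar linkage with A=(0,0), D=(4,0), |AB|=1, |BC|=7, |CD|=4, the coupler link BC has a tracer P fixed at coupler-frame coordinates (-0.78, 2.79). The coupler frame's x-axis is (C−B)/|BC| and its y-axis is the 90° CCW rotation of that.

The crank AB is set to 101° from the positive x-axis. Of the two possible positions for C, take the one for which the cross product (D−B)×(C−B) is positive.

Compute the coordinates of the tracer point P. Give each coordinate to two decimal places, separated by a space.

-1.80 3.39

A=(0,0), D=(4.00,0)
B = A + 1.00·(cos101°, sin101°) = (-0.1908, 0.9816)
|BD| = 4.3042
circle(B,7.00) ∩ circle(D,4.00): a=5.9855, h=3.6295
  candidates: C₊=(6.4647,3.1504) cross=15.622; C₋=(4.8093,-3.9173) cross=-15.622
  mode + wants cross > 0 → take C=(6.4647,3.1504) (cross=15.622)
ex = (C−B)/|BC| = (0.9508,0.3098); ey = (-0.3098,0.9508)
P = B + -0.78·ex + 2.79·ey = (-1.7968,3.3927)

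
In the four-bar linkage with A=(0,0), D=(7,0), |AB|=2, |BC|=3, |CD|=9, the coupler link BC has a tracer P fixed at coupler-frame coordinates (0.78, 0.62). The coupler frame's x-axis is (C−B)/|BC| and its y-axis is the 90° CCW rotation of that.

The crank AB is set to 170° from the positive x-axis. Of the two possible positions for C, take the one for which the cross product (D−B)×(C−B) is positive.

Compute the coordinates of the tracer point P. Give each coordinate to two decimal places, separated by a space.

-2.42 1.23

A=(0,0), D=(7.00,0)
B = A + 2.00·(cos170°, sin170°) = (-1.9696, 0.3473)
|BD| = 8.9763
circle(B,3.00) ∩ circle(D,9.00): a=0.4776, h=2.9617
  candidates: C₊=(-1.3778,3.2883) cross=26.586; C₋=(-1.6069,-2.6307) cross=-26.586
  mode + wants cross > 0 → take C=(-1.3778,3.2883) (cross=26.586)
ex = (C−B)/|BC| = (0.1973,0.9803); ey = (-0.9803,0.1973)
P = B + 0.78·ex + 0.62·ey = (-2.4235,1.2343)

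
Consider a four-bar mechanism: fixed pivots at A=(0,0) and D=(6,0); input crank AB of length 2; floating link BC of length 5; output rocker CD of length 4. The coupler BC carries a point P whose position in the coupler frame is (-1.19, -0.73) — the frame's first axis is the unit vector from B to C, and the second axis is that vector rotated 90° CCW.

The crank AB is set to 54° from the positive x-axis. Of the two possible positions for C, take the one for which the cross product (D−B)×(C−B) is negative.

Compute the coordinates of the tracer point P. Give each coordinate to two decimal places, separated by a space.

A=(0,0), D=(6.00,0)
B = A + 2.00·(cos54°, sin54°) = (1.1756, 1.6180)
|BD| = 5.0885
circle(B,5.00) ∩ circle(D,4.00): a=3.4286, h=3.6393
  candidates: C₊=(5.5834,3.9783) cross=18.519; C₋=(3.2690,-2.9226) cross=-18.519
  mode - wants cross < 0 → take C=(3.2690,-2.9226) (cross=-18.519)
ex = (C−B)/|BC| = (0.4187,-0.9081); ey = (0.9081,0.4187)
P = B + -1.19·ex + -0.73·ey = (0.0144,2.3931)

0.01 2.39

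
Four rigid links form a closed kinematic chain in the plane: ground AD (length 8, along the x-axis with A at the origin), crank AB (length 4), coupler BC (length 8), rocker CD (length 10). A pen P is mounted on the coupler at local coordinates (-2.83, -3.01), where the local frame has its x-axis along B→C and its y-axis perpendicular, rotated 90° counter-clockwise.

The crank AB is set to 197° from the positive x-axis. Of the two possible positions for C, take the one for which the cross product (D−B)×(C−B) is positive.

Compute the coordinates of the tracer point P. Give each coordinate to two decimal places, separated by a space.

-2.49 -5.08

A=(0,0), D=(8.00,0)
B = A + 4.00·(cos197°, sin197°) = (-3.8252, -1.1695)
|BD| = 11.8829
circle(B,8.00) ∩ circle(D,10.00): a=4.4267, h=6.6637
  candidates: C₊=(-0.0759,5.8975) cross=79.184; C₋=(1.2358,-7.3651) cross=-79.184
  mode + wants cross > 0 → take C=(-0.0759,5.8975) (cross=79.184)
ex = (C−B)/|BC| = (0.4687,0.8834); ey = (-0.8834,0.4687)
P = B + -2.83·ex + -3.01·ey = (-2.4926,-5.0801)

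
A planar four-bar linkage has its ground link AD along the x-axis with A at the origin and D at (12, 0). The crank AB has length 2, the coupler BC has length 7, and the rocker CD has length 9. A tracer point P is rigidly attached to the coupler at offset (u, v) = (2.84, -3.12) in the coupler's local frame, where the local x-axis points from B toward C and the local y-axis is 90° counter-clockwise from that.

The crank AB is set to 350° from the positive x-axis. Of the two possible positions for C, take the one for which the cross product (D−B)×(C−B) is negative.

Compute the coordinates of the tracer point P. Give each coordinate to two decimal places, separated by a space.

0.78 -4.39

A=(0,0), D=(12.00,0)
B = A + 2.00·(cos350°, sin350°) = (1.9696, -0.3473)
|BD| = 10.0364
circle(B,7.00) ∩ circle(D,9.00): a=3.4240, h=6.1054
  candidates: C₊=(5.1803,5.8730) cross=61.276; C₋=(5.6028,-6.3306) cross=-61.276
  mode - wants cross < 0 → take C=(5.6028,-6.3306) (cross=-61.276)
ex = (C−B)/|BC| = (0.5190,-0.8548); ey = (0.8548,0.5190)
P = B + 2.84·ex + -3.12·ey = (0.7768,-4.3942)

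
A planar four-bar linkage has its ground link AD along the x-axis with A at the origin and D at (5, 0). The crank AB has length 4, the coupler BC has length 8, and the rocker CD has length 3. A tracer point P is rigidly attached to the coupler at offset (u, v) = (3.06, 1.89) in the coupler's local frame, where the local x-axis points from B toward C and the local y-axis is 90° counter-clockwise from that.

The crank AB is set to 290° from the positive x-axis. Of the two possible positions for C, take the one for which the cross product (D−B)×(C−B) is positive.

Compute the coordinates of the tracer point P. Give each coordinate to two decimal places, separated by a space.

1.50 -0.16

A=(0,0), D=(5.00,0)
B = A + 4.00·(cos290°, sin290°) = (1.3681, -3.7588)
|BD| = 5.2268
circle(B,8.00) ∩ circle(D,3.00): a=7.8748, h=1.4100
  candidates: C₊=(5.8260,2.8840) cross=7.370; C₋=(7.8540,0.9245) cross=-7.370
  mode + wants cross > 0 → take C=(5.8260,2.8840) (cross=7.370)
ex = (C−B)/|BC| = (0.5572,0.8304); ey = (-0.8304,0.5572)
P = B + 3.06·ex + 1.89·ey = (1.5039,-0.1647)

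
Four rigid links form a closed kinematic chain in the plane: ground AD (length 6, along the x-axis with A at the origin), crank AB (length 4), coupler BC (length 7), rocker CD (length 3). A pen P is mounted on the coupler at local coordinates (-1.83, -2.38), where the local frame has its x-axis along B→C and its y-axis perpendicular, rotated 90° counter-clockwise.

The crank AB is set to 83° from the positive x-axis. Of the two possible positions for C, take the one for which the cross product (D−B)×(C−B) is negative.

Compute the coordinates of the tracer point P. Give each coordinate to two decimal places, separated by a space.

-2.48 4.41

A=(0,0), D=(6.00,0)
B = A + 4.00·(cos83°, sin83°) = (0.4875, 3.9702)
|BD| = 6.7934
circle(B,7.00) ∩ circle(D,3.00): a=6.3407, h=2.9657
  candidates: C₊=(7.3659,2.6710) cross=20.147; C₋=(3.8995,-2.1419) cross=-20.147
  mode - wants cross < 0 → take C=(3.8995,-2.1419) (cross=-20.147)
ex = (C−B)/|BC| = (0.4874,-0.8732); ey = (0.8732,0.4874)
P = B + -1.83·ex + -2.38·ey = (-2.4826,4.4080)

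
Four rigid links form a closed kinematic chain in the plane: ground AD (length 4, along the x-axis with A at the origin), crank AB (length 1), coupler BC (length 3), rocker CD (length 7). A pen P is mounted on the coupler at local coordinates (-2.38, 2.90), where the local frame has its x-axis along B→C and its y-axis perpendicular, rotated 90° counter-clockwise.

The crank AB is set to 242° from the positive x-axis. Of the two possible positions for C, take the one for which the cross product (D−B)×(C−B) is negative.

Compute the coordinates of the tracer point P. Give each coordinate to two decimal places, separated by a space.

A=(0,0), D=(4.00,0)
B = A + 1.00·(cos242°, sin242°) = (-0.4695, -0.8829)
|BD| = 4.5559
circle(B,3.00) ∩ circle(D,7.00): a=-2.1120, h=2.1306
  candidates: C₊=(-2.9544,0.7979) cross=9.707; C₋=(-2.1285,-3.3824) cross=-9.707
  mode - wants cross < 0 → take C=(-2.1285,-3.3824) (cross=-9.707)
ex = (C−B)/|BC| = (-0.5530,-0.8332); ey = (0.8332,-0.5530)
P = B + -2.38·ex + 2.90·ey = (3.2629,-0.5038)

3.26 -0.50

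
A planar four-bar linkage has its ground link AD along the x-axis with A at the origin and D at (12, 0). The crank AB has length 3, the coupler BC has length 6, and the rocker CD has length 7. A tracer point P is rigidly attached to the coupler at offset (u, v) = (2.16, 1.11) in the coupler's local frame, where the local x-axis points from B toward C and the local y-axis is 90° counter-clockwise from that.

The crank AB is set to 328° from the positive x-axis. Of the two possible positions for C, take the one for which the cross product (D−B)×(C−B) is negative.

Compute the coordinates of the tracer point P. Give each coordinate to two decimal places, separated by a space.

4.94 -2.01

A=(0,0), D=(12.00,0)
B = A + 3.00·(cos328°, sin328°) = (2.5441, -1.5898)
|BD| = 9.5886
circle(B,6.00) ∩ circle(D,7.00): a=4.1164, h=4.3652
  candidates: C₊=(5.8798,3.3976) cross=41.856; C₋=(7.3273,-5.2121) cross=-41.856
  mode - wants cross < 0 → take C=(7.3273,-5.2121) (cross=-41.856)
ex = (C−B)/|BC| = (0.7972,-0.6037); ey = (0.6037,0.7972)
P = B + 2.16·ex + 1.11·ey = (4.9362,-2.0089)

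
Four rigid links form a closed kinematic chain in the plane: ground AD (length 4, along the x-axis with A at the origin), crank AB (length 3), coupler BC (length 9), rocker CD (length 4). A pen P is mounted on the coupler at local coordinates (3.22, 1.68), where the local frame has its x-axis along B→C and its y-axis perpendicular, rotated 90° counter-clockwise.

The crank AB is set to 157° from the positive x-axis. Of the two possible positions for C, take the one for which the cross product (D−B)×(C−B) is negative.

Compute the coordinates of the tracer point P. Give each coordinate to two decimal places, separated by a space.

0.84 0.72

A=(0,0), D=(4.00,0)
B = A + 3.00·(cos157°, sin157°) = (-2.7615, 1.1722)
|BD| = 6.8624
circle(B,9.00) ∩ circle(D,4.00): a=8.1672, h=3.7812
  candidates: C₊=(5.9315,3.5028) cross=25.948; C₋=(4.6397,-3.9485) cross=-25.948
  mode - wants cross < 0 → take C=(4.6397,-3.9485) (cross=-25.948)
ex = (C−B)/|BC| = (0.8224,-0.5690); ey = (0.5690,0.8224)
P = B + 3.22·ex + 1.68·ey = (0.8424,0.7217)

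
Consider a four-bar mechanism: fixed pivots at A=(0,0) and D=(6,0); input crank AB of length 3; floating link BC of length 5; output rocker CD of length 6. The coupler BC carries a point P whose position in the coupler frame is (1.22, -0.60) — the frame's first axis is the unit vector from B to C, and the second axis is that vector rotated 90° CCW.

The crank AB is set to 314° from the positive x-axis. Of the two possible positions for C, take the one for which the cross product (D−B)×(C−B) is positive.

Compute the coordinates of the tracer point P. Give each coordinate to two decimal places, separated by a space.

2.30 -0.81

A=(0,0), D=(6.00,0)
B = A + 3.00·(cos314°, sin314°) = (2.0840, -2.1580)
|BD| = 4.4713
circle(B,5.00) ∩ circle(D,6.00): a=1.0056, h=4.8978
  candidates: C₊=(0.6008,2.6169) cross=21.900; C₋=(5.3286,-5.9623) cross=-21.900
  mode + wants cross > 0 → take C=(0.6008,2.6169) (cross=21.900)
ex = (C−B)/|BC| = (-0.2966,0.9550); ey = (-0.9550,-0.2966)
P = B + 1.22·ex + -0.60·ey = (2.2951,-0.8149)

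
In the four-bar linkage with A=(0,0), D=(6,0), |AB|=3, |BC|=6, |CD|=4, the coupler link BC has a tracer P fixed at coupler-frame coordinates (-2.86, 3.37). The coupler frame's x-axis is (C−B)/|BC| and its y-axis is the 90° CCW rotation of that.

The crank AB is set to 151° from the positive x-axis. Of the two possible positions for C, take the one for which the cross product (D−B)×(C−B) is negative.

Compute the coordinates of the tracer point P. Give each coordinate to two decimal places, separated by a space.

-3.21 5.84

A=(0,0), D=(6.00,0)
B = A + 3.00·(cos151°, sin151°) = (-2.6239, 1.4544)
|BD| = 8.7456
circle(B,6.00) ∩ circle(D,4.00): a=5.5162, h=2.3603
  candidates: C₊=(3.2081,2.8645) cross=20.642; C₋=(2.4230,-1.7904) cross=-20.642
  mode - wants cross < 0 → take C=(2.4230,-1.7904) (cross=-20.642)
ex = (C−B)/|BC| = (0.8412,-0.5408); ey = (0.5408,0.8412)
P = B + -2.86·ex + 3.37·ey = (-3.2071,5.8358)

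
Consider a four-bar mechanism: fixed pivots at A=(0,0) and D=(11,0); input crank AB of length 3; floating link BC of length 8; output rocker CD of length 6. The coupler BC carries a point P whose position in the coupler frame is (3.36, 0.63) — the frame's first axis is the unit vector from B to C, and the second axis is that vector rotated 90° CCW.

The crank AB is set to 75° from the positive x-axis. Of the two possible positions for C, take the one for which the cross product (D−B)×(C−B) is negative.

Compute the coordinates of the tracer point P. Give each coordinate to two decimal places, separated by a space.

3.42 0.74

A=(0,0), D=(11.00,0)
B = A + 3.00·(cos75°, sin75°) = (0.7765, 2.8978)
|BD| = 10.6263
circle(B,8.00) ∩ circle(D,6.00): a=6.6306, h=4.4760
  candidates: C₊=(8.3764,5.3960) cross=47.563; C₋=(5.9352,-3.2168) cross=-47.563
  mode - wants cross < 0 → take C=(5.9352,-3.2168) (cross=-47.563)
ex = (C−B)/|BC| = (0.6448,-0.7643); ey = (0.7643,0.6448)
P = B + 3.36·ex + 0.63·ey = (3.4246,0.7359)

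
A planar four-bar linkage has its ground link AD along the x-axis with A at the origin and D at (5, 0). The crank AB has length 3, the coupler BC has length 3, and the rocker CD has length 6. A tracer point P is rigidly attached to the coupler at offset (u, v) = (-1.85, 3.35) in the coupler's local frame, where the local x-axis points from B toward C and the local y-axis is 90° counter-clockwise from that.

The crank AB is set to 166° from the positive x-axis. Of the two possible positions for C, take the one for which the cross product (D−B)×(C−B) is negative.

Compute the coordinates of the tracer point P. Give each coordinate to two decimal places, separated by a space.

-1.79 4.38

A=(0,0), D=(5.00,0)
B = A + 3.00·(cos166°, sin166°) = (-2.9109, 0.7258)
|BD| = 7.9441
circle(B,3.00) ∩ circle(D,6.00): a=2.2727, h=1.9583
  candidates: C₊=(-0.4688,2.4682) cross=15.557; C₋=(-0.8266,-1.4320) cross=-15.557
  mode - wants cross < 0 → take C=(-0.8266,-1.4320) (cross=-15.557)
ex = (C−B)/|BC| = (0.6948,-0.7192); ey = (0.7192,0.6948)
P = B + -1.85·ex + 3.35·ey = (-1.7867,4.3838)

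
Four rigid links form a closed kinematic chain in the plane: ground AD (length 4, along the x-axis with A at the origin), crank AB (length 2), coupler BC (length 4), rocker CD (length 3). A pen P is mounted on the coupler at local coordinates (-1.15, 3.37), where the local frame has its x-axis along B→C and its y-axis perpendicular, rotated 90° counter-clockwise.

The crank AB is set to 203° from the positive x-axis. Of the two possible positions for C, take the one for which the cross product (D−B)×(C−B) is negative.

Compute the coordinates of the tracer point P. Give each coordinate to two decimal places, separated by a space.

A=(0,0), D=(4.00,0)
B = A + 2.00·(cos203°, sin203°) = (-1.8410, -0.7815)
|BD| = 5.8931
circle(B,4.00) ∩ circle(D,3.00): a=3.5404, h=1.8615
  candidates: C₊=(1.4213,1.5331) cross=10.970; C₋=(1.9150,-2.1570) cross=-10.970
  mode - wants cross < 0 → take C=(1.9150,-2.1570) (cross=-10.970)
ex = (C−B)/|BC| = (0.9390,-0.3439); ey = (0.3439,0.9390)
P = B + -1.15·ex + 3.37·ey = (-1.7619,2.7785)

-1.76 2.78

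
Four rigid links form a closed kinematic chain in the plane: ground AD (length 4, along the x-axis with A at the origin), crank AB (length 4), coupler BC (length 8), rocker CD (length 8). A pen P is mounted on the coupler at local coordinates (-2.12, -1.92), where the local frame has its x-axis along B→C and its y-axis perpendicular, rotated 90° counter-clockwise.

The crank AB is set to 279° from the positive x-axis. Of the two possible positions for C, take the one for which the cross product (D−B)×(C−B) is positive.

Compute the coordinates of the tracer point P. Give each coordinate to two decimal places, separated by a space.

A=(0,0), D=(4.00,0)
B = A + 4.00·(cos279°, sin279°) = (0.6257, -3.9508)
|BD| = 5.1956
circle(B,8.00) ∩ circle(D,8.00): a=2.5978, h=7.5665
  candidates: C₊=(-3.4407,2.9387) cross=39.312; C₋=(8.0665,-6.8894) cross=-39.312
  mode + wants cross > 0 → take C=(-3.4407,2.9387) (cross=39.312)
ex = (C−B)/|BC| = (-0.5083,0.8612); ey = (-0.8612,-0.5083)
P = B + -2.12·ex + -1.92·ey = (3.3568,-4.8005)

3.36 -4.80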